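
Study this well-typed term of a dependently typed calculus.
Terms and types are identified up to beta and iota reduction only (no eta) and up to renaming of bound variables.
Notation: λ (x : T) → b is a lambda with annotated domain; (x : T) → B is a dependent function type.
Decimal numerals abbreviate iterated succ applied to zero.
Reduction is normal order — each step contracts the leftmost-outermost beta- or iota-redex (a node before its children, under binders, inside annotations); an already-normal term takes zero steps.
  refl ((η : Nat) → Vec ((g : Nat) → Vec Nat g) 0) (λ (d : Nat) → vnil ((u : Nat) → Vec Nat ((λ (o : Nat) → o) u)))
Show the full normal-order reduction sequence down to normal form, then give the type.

normal-order reduction:
  refl ((η : Nat) → Vec ((g : Nat) → Vec Nat g) 0) (λ (d : Nat) → vnil ((u : Nat) → Vec Nat ((λ (o : Nat) → o) u)))
  ~> refl ((η : Nat) → Vec ((g : Nat) → Vec Nat g) 0) (λ (d : Nat) → vnil ((u : Nat) → Vec Nat u))
type:
  Eq ((η : Nat) → Vec ((g : Nat) → Vec Nat g) 0) (λ (d : Nat) → vnil ((u : Nat) → Vec Nat u)) (λ (o : Nat) → vnil ((r : Nat) → Vec Nat r))


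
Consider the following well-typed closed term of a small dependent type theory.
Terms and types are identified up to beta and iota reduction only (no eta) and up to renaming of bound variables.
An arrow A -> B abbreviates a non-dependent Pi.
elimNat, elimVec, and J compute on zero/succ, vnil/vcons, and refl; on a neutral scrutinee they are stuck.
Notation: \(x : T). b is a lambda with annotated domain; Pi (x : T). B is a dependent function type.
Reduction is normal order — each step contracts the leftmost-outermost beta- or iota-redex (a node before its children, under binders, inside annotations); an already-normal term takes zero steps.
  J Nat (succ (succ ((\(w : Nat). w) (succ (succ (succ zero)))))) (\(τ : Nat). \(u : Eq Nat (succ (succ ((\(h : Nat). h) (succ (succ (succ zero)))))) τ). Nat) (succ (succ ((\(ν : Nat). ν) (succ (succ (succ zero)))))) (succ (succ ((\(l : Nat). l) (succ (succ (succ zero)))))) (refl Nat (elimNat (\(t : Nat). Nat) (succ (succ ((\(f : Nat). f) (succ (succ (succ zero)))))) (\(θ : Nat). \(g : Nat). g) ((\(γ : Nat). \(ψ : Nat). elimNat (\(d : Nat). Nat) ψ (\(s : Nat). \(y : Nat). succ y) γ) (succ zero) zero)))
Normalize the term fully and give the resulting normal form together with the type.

normal form:
  succ (succ (succ (succ (succ zero))))
inferred type:
  Nat
observation: the term reaches its normal form after 2 normal-order steps.


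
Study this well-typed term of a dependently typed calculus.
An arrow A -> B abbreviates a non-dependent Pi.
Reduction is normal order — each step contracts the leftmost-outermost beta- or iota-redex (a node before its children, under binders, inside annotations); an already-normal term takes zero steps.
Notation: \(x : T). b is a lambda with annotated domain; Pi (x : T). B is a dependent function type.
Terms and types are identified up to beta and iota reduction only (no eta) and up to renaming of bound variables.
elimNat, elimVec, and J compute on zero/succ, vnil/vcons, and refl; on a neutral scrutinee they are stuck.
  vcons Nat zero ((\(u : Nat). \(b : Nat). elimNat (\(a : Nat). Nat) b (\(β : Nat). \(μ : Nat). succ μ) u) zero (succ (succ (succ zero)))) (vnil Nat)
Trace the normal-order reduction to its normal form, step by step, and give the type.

normal-order reduction:
  vcons Nat zero ((\(u : Nat). \(b : Nat). elimNat (\(a : Nat). Nat) b (\(β : Nat). \(μ : Nat). succ μ) u) zero (succ (succ (succ zero)))) (vnil Nat)
  ~> vcons Nat zero ((\(u : Nat). elimNat (\(b : Nat). Nat) u (\(a : Nat). \(β : Nat). succ β) zero) (succ (succ (succ zero)))) (vnil Nat)
  ~> vcons Nat zero (elimNat (\(u : Nat). Nat) (succ (succ (succ zero))) (\(b : Nat). \(a : Nat). succ a) zero) (vnil Nat)
  ~> vcons Nat zero (succ (succ (succ zero))) (vnil Nat)
type:
  Vec Nat (succ zero)


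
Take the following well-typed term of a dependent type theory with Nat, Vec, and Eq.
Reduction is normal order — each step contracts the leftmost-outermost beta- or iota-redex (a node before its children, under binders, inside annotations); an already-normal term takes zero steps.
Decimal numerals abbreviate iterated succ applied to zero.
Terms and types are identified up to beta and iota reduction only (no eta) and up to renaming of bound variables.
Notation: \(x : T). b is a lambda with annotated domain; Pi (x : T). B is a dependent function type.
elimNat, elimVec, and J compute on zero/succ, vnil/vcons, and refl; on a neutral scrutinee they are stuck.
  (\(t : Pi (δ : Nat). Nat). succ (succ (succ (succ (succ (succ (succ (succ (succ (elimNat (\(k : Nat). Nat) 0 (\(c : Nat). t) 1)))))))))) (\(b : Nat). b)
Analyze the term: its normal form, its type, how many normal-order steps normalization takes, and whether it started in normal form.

normal form:
  9
inferred type:
  Nat
normal-order step count: 5
already normal: no
first contracted redex: a beta-redex


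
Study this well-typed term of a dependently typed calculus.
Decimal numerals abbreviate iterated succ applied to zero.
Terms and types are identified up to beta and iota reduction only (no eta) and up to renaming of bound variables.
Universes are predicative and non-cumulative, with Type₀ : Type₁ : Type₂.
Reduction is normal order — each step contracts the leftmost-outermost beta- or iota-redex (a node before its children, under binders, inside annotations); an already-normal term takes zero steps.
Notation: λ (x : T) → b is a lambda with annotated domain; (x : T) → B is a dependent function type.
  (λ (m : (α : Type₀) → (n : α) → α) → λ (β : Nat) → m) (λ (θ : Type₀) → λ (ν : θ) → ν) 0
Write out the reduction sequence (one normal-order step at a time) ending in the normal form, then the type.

normal-order reduction:
  (λ (m : (α : Type₀) → (n : α) → α) → λ (β : Nat) → m) (λ (θ : Type₀) → λ (ν : θ) → ν) 0
  ~> (λ (m : Nat) → λ (α : Type₀) → λ (n : α) → n) 0
  ~> λ (m : Type₀) → λ (α : m) → α
inferred type:
  (m : Type₀) → (α : m) → m


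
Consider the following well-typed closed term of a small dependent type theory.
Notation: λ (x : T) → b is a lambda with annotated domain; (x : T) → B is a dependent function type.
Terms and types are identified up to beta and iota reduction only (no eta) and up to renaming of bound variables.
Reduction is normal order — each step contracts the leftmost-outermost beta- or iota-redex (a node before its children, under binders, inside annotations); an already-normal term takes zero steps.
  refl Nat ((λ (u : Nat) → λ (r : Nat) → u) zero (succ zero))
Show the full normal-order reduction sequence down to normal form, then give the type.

reduction (normal order):
  refl Nat ((λ (u : Nat) → λ (r : Nat) → u) zero (succ zero))
  ~> refl Nat ((λ (u : Nat) → zero) (succ zero))
  ~> refl Nat zero
the term's type:
  Eq Nat zero zero


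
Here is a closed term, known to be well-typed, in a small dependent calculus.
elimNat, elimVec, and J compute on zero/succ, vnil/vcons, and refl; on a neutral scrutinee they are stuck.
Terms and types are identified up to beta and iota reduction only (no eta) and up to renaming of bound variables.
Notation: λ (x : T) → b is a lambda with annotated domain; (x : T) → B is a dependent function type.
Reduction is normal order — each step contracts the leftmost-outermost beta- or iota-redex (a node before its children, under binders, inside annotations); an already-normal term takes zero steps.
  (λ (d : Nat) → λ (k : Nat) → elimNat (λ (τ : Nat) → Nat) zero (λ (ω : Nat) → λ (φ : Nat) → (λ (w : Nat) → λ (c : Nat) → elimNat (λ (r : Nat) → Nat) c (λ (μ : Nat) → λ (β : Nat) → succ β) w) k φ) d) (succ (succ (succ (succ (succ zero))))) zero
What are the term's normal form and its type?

reduced normal form:
  zero
the term's type:
  Nat
observation: the first redex contracted is a beta-redex; the normal form is reached in 33 normal-order steps.


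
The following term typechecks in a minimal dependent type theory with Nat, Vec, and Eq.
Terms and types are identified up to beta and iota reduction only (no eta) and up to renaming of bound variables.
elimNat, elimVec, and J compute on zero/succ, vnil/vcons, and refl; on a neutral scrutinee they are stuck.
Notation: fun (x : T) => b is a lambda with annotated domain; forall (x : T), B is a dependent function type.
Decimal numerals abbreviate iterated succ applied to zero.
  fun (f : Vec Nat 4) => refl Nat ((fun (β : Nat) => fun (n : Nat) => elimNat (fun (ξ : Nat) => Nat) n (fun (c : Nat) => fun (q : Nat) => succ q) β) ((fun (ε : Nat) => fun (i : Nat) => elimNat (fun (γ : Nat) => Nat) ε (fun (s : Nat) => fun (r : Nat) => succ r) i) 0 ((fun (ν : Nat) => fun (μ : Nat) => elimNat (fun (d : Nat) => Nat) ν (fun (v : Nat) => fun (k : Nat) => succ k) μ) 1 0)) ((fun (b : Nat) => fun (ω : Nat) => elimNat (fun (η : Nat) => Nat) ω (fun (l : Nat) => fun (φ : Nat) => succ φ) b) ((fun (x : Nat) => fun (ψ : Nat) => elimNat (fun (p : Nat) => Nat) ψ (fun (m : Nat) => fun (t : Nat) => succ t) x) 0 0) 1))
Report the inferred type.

inferred type:
  forall (f : Vec Nat 4), Eq Nat 2 2


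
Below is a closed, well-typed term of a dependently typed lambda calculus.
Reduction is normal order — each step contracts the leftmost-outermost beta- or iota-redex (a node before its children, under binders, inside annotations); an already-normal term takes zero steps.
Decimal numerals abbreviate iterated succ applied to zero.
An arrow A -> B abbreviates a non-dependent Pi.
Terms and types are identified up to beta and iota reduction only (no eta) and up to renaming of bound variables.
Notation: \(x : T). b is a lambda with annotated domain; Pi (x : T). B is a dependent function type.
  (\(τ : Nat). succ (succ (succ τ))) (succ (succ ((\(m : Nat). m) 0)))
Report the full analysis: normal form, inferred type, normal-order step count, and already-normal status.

reduced normal form:
  5
inferred type:
  Nat
steps to reach normal form (normal order): 2
term was already normal: no
first contracted redex: a beta-redex


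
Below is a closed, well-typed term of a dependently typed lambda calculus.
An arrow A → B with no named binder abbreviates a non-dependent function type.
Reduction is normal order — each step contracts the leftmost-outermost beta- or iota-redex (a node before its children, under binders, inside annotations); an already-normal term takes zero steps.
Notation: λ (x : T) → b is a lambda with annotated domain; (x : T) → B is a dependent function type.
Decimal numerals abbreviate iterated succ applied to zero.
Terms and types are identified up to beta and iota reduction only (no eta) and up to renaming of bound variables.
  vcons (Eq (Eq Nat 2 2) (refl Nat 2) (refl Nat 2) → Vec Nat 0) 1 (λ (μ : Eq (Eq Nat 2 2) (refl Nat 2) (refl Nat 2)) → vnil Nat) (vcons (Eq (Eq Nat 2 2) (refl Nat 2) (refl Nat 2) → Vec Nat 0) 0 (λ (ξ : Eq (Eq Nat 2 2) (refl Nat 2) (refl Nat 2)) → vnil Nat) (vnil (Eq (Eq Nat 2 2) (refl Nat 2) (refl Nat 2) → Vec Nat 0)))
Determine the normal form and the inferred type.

normal form:
  vcons (Eq (Eq Nat 2 2) (refl Nat 2) (refl Nat 2) → Vec Nat 0) 1 (λ (μ : Eq (Eq Nat 2 2) (refl Nat 2) (refl Nat 2)) → vnil Nat) (vcons (Eq (Eq Nat 2 2) (refl Nat 2) (refl Nat 2) → Vec Nat 0) 0 (λ (ξ : Eq (Eq Nat 2 2) (refl Nat 2) (refl Nat 2)) → vnil Nat) (vnil (Eq (Eq Nat 2 2) (refl Nat 2) (refl Nat 2) → Vec Nat 0)))
the term's type:
  Vec (Eq (Eq Nat 2 2) (refl Nat 2) (refl Nat 2) → Vec Nat 0) 2
observation: the term is already in normal form.


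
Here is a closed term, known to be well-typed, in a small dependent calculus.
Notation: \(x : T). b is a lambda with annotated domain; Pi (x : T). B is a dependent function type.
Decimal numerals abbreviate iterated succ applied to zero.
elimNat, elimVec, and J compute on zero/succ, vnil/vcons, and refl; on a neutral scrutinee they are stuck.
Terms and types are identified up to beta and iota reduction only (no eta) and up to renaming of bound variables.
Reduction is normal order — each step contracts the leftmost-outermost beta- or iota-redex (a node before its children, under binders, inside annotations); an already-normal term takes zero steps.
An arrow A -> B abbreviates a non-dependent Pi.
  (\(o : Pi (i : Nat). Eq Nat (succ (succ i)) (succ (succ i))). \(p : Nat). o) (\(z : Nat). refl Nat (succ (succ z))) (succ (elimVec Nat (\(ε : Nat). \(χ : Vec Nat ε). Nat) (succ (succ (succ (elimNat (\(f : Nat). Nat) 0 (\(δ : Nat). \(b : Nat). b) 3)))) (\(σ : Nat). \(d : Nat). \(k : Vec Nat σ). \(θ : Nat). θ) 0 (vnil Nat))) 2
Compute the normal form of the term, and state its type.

reduced normal form:
  refl Nat 4
inferred type:
  Eq Nat 4 4
observation: the term reaches its normal form after 3 normal-order steps.


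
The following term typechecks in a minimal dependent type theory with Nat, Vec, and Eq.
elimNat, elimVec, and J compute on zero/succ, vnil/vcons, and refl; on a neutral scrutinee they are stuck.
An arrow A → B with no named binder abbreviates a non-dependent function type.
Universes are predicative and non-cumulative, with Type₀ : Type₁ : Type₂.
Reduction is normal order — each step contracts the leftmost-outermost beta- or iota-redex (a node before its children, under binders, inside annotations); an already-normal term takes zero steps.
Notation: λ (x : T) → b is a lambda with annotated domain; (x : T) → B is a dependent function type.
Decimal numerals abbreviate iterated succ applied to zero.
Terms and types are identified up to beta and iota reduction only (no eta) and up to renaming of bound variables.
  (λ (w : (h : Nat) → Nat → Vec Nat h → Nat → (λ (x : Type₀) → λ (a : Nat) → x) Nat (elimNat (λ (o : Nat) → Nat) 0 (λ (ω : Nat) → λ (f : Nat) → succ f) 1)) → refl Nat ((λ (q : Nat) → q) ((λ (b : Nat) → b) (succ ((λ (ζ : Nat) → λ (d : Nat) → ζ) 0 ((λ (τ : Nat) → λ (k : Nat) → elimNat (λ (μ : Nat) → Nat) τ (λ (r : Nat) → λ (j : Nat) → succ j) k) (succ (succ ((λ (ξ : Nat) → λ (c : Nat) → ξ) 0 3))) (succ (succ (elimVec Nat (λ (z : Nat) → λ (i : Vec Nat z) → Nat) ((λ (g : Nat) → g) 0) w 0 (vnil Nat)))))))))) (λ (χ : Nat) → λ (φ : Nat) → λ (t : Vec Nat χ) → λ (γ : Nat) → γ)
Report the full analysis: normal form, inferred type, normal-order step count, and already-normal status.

normal form:
  refl Nat 1
inferred type:
  Eq Nat 1 1
reduction steps (normal order): 5
term was already normal: no
first redex: a beta-redex


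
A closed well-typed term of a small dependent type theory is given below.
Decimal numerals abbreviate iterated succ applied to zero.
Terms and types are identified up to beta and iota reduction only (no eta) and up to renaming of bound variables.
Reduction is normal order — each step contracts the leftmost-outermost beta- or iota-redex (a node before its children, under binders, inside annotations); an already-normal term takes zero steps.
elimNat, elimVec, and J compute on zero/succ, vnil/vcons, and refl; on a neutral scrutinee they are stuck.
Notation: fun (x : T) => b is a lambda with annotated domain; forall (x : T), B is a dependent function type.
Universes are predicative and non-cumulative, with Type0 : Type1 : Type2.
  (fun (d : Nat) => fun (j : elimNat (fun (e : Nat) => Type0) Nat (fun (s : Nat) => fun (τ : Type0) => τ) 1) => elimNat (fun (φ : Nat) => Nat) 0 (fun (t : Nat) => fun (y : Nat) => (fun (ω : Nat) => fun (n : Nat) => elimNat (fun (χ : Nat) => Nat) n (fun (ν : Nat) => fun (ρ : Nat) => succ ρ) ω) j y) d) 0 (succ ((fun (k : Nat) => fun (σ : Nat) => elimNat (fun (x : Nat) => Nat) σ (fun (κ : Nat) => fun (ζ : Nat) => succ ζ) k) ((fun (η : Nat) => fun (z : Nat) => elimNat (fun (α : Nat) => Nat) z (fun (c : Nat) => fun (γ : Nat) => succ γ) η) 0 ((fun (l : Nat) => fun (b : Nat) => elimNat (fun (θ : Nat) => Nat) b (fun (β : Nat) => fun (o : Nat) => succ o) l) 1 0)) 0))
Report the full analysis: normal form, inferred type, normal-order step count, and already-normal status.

resulting normal form:
  0
the term's type:
  Nat
normal-order step count: 3
already normal: no
first contracted redex: a beta-redex


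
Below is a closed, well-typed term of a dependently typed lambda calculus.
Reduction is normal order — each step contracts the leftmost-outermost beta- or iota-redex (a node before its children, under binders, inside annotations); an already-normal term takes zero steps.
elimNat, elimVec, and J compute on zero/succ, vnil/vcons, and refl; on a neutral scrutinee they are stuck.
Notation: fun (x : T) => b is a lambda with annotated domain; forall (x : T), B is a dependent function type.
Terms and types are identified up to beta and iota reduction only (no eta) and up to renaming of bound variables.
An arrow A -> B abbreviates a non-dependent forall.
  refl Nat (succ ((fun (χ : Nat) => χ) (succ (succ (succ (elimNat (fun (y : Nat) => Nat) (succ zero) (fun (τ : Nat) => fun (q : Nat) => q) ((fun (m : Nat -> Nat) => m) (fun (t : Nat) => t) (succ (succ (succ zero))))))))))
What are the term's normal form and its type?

reduced normal form:
  refl Nat (succ (succ (succ (succ (succ zero)))))
inferred type:
  Eq Nat (succ (succ (succ (succ (succ zero))))) (succ (succ (succ (succ (succ zero)))))


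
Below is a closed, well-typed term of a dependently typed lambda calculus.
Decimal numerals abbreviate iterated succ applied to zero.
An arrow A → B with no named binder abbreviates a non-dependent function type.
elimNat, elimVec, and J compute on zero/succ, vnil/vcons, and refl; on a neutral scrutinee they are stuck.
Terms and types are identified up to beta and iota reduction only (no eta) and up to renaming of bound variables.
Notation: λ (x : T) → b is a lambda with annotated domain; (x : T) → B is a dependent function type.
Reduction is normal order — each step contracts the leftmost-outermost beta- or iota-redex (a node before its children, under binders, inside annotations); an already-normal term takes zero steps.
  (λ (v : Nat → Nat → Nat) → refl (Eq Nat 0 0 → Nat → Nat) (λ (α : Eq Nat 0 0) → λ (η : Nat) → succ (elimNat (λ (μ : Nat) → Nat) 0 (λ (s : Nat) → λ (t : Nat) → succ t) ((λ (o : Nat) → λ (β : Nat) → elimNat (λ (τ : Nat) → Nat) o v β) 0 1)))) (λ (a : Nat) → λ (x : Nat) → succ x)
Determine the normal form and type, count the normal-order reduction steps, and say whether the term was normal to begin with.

reduced normal form:
  refl (Eq Nat 0 0 → Nat → Nat) (λ (v : Eq Nat 0 0) → λ (α : Nat) → 2)
the term's type:
  Eq (Eq Nat 0 0 → Nat → Nat) (λ (v : Eq Nat 0 0) → λ (α : Nat) → 2) (λ (η : Eq Nat 0 0) → λ (μ : Nat) → 2)
steps to reach normal form (normal order): 11
started in normal form: no
first redex: a beta-redex


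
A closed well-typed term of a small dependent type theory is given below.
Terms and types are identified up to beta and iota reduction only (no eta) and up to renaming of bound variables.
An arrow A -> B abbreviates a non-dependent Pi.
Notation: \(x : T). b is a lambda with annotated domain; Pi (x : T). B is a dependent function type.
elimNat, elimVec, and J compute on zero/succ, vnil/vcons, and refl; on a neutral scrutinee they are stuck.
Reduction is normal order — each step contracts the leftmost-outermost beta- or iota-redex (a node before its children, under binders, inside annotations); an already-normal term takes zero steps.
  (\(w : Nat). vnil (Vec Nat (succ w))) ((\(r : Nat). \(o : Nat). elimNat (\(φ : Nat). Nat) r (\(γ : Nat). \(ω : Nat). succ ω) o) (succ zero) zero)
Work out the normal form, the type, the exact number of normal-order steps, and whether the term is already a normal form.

resulting normal form:
  vnil (Vec Nat (succ (succ zero)))
the term's type:
  Vec (Vec Nat (succ (succ zero))) zero
reduction steps (normal order): 4
already normal: no
first redex: a beta-redex


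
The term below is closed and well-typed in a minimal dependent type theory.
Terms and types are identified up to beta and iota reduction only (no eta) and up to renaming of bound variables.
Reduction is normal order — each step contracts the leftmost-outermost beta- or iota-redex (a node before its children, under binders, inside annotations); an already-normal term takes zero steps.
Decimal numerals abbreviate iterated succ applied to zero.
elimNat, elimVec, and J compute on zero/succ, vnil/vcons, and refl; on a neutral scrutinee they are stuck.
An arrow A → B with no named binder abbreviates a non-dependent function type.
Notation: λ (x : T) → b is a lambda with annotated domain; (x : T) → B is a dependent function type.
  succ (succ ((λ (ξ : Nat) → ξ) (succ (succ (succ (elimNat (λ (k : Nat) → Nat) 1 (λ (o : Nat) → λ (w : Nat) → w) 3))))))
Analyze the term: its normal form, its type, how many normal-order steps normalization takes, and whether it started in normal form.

normal form:
  6
type:
  Nat
normal-order step count: 11
term was already normal: no
first redex: a beta-redex


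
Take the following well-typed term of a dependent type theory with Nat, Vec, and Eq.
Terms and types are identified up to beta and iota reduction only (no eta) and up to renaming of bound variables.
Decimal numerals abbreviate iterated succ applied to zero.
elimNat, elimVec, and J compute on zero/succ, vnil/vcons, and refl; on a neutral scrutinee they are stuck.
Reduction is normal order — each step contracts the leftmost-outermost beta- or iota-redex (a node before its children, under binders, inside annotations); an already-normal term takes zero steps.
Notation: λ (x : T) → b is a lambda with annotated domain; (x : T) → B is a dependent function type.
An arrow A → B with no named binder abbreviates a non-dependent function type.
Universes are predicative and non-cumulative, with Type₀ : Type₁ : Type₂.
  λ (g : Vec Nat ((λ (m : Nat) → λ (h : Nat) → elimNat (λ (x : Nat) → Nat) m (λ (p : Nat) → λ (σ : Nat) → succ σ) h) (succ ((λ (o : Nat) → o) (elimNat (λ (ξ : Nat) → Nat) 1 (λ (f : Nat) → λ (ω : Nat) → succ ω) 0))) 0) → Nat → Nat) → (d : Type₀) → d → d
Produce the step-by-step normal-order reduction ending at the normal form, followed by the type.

reduction (normal order):
  λ (g : Vec Nat ((λ (m : Nat) → λ (h : Nat) → elimNat (λ (x : Nat) → Nat) m (λ (p : Nat) → λ (σ : Nat) → succ σ) h) (succ ((λ (o : Nat) → o) (elimNat (λ (ξ : Nat) → Nat) 1 (λ (f : Nat) → λ (ω : Nat) → succ ω) 0))) 0) → Nat → Nat) → (d : Type₀) → d → d
  ~> λ (g : Vec Nat ((λ (m : Nat) → elimNat (λ (h : Nat) → Nat) (succ ((λ (x : Nat) → x) (elimNat (λ (p : Nat) → Nat) 1 (λ (σ : Nat) → λ (o : Nat) → succ o) 0))) (λ (ξ : Nat) → λ (f : Nat) → succ f) m) 0) → Nat → Nat) → (ω : Type₀) → ω → ω
  ~> λ (g : Vec Nat (elimNat (λ (m : Nat) → Nat) (succ ((λ (h : Nat) → h) (elimNat (λ (x : Nat) → Nat) 1 (λ (p : Nat) → λ (σ : Nat) → succ σ) 0))) (λ (o : Nat) → λ (ξ : Nat) → succ ξ) 0) → Nat → Nat) → (f : Type₀) → f → f
  ~> λ (g : Vec Nat (succ ((λ (m : Nat) → m) (elimNat (λ (h : Nat) → Nat) 1 (λ (x : Nat) → λ (p : Nat) → succ p) 0))) → Nat → Nat) → (σ : Type₀) → σ → σ
  ~> λ (g : Vec Nat (succ (elimNat (λ (m : Nat) → Nat) 1 (λ (h : Nat) → λ (x : Nat) → succ x) 0)) → Nat → Nat) → (p : Type₀) → p → p
  ~> λ (g : Vec Nat 2 → Nat → Nat) → (m : Type₀) → m → m
type:
  (Vec Nat 2 → Nat → Nat) → Type₁


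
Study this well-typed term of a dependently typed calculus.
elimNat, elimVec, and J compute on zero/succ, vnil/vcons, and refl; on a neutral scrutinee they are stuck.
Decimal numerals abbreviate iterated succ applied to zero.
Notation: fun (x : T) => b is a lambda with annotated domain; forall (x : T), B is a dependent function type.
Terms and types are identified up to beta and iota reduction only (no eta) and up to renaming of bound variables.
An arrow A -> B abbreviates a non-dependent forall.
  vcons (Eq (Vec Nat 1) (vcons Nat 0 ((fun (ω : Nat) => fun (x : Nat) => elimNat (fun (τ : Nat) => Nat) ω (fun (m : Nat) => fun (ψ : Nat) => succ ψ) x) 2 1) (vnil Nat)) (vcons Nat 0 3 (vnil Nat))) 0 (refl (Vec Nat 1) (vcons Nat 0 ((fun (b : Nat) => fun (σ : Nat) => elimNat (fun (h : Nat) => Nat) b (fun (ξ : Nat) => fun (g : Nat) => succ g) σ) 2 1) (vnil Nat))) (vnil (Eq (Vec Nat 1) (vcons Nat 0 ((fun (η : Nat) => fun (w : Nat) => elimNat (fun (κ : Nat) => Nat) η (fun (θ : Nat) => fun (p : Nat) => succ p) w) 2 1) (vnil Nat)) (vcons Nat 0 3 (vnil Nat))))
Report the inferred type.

the term's type:
  Vec (Eq (Vec Nat 1) (vcons Nat 0 3 (vnil Nat)) (vcons Nat 0 3 (vnil Nat))) 1


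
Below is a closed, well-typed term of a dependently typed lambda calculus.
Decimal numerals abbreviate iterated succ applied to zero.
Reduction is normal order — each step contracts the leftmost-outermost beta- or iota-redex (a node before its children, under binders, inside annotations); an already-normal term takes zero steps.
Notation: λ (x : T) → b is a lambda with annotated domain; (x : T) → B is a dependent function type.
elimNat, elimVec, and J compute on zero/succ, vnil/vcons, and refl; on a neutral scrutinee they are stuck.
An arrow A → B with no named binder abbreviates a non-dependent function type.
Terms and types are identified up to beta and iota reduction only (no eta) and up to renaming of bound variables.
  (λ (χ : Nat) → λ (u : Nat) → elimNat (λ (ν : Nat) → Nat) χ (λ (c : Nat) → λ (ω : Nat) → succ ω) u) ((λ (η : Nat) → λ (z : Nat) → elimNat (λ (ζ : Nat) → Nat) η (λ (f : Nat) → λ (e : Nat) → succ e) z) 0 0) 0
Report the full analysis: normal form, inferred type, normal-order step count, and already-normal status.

normal form:
  0
the term's type:
  Nat
normal-order step count: 6
already normal: no
first contracted redex: a beta-redex


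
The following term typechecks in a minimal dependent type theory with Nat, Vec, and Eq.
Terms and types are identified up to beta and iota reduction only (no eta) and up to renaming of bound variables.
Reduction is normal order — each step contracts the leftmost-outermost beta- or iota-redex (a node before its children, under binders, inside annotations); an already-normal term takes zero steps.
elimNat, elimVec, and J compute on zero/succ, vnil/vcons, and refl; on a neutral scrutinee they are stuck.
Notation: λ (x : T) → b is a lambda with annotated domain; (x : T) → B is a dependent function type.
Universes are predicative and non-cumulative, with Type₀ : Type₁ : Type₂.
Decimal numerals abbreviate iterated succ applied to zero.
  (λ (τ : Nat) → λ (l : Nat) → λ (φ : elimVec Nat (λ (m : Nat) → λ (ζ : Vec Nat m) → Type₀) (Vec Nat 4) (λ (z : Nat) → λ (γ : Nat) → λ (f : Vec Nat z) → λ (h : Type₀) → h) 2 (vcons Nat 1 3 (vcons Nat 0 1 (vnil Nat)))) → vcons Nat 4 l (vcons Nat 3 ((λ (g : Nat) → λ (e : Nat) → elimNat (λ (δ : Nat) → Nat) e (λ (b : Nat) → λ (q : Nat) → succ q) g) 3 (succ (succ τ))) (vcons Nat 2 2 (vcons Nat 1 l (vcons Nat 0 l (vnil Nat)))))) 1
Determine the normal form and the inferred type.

reduced normal form:
  λ (τ : Nat) → λ (l : Vec Nat 4) → vcons Nat 4 τ (vcons Nat 3 6 (vcons Nat 2 2 (vcons Nat 1 τ (vcons Nat 0 τ (vnil Nat)))))
inferred type:
  (τ : Nat) → (l : Vec Nat 4) → Vec Nat 5


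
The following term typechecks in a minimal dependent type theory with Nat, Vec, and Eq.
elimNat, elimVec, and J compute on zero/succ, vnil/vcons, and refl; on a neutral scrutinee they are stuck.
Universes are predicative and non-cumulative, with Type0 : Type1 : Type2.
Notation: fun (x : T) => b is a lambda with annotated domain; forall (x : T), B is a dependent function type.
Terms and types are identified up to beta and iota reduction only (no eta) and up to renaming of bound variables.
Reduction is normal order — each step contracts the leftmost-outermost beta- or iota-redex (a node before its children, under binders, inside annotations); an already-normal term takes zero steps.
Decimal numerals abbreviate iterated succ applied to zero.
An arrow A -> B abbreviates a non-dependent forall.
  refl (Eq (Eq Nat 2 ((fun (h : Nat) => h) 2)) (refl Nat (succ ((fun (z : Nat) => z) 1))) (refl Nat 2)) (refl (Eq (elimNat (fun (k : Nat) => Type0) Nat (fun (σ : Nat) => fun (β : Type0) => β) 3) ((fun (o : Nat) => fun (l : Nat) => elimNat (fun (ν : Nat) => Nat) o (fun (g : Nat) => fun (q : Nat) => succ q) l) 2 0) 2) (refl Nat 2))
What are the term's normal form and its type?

resulting normal form:
  refl (Eq (Eq Nat 2 2) (refl Nat 2) (refl Nat 2)) (refl (Eq Nat 2 2) (refl Nat 2))
the term's type:
  Eq (Eq (Eq Nat 2 2) (refl Nat 2) (refl Nat 2)) (refl (Eq Nat 2 2) (refl Nat 2)) (refl (Eq Nat 2 2) (refl Nat 2))
observation: contracting a beta-redex first, the term normalizes in 15 steps.


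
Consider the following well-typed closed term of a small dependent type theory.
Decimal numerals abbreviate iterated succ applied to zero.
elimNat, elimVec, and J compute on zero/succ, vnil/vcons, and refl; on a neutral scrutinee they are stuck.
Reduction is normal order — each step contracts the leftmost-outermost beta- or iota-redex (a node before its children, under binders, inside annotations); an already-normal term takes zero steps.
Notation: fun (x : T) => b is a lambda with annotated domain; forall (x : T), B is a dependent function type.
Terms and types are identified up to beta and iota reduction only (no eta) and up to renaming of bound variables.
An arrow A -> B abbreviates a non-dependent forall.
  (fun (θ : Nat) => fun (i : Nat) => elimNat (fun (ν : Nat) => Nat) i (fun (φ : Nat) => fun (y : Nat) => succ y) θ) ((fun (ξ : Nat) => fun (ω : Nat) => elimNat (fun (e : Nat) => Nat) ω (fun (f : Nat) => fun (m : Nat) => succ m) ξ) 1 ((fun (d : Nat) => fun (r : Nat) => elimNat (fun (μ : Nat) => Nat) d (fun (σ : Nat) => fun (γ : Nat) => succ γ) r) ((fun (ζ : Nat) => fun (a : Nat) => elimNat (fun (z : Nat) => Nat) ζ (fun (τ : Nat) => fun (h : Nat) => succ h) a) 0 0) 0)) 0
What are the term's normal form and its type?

reduced normal form:
  1
the term's type:
  Nat


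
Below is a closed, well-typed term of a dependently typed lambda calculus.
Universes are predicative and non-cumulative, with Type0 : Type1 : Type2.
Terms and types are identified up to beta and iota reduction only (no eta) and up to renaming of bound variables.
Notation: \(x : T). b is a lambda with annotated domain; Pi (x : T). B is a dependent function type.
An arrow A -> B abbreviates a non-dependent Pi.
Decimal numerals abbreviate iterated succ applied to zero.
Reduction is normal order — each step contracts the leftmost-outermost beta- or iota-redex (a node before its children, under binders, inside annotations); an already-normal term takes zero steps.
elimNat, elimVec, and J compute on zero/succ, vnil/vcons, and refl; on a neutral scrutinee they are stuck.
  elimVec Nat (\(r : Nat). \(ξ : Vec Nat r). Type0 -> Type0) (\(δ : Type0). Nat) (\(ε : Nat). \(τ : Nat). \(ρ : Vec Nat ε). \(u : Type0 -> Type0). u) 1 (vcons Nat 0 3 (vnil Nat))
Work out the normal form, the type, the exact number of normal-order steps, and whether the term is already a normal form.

resulting normal form:
  \(r : Type0). Nat
type:
  Type0 -> Type0
steps to reach normal form (normal order): 6
started in normal form: no
first contracted redex: an elimVec iota-redex


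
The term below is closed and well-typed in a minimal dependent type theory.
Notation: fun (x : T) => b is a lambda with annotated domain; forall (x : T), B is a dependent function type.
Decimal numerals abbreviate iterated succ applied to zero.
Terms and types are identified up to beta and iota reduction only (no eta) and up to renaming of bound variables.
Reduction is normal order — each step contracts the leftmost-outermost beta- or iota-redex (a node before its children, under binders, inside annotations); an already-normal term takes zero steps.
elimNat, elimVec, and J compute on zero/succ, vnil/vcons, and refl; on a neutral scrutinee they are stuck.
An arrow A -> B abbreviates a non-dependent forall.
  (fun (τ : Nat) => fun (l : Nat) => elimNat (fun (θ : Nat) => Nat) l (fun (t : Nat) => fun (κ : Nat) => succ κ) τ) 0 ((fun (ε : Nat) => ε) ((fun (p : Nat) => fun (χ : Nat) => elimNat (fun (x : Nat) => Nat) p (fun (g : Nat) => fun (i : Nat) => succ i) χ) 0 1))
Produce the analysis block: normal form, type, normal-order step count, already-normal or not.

normal form:
  1
type:
  Nat
steps to reach normal form (normal order): 10
term was already normal: no
first contracted redex: a beta-redex


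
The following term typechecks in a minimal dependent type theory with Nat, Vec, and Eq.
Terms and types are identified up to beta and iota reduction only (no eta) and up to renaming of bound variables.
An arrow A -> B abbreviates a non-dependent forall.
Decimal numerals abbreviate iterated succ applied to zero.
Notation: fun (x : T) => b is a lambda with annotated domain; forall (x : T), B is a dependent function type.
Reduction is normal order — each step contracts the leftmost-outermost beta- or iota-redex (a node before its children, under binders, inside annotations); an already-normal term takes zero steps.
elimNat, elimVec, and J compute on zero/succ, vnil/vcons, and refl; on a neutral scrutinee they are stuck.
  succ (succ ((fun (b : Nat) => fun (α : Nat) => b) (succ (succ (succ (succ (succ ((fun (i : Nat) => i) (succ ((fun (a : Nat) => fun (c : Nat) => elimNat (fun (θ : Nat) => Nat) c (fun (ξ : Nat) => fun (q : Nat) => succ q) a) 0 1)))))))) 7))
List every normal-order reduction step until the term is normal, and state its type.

normal-order reduction sequence:
  succ (succ ((fun (b : Nat) => fun (α : Nat) => b) (succ (succ (succ (succ (succ ((fun (i : Nat) => i) (succ ((fun (a : Nat) => fun (c : Nat) => elimNat (fun (θ : Nat) => Nat) c (fun (ξ : Nat) => fun (q : Nat) => succ q) a) 0 1)))))))) 7))
  ~> succ (succ ((fun (b : Nat) => succ (succ (succ (succ (succ ((fun (α : Nat) => α) (succ ((fun (i : Nat) => fun (a : Nat) => elimNat (fun (c : Nat) => Nat) a (fun (θ : Nat) => fun (ξ : Nat) => succ ξ) i) 0 1)))))))) 7))
  ~> succ (succ (succ (succ (succ (succ (succ ((fun (b : Nat) => b) (succ ((fun (α : Nat) => fun (i : Nat) => elimNat (fun (a : Nat) => Nat) i (fun (c : Nat) => fun (θ : Nat) => succ θ) α) 0 1)))))))))
  ~> succ (succ (succ (succ (succ (succ (succ (succ ((fun (b : Nat) => fun (α : Nat) => elimNat (fun (i : Nat) => Nat) α (fun (a : Nat) => fun (c : Nat) => succ c) b) 0 1))))))))
  ~> succ (succ (succ (succ (succ (succ (succ (succ ((fun (b : Nat) => elimNat (fun (α : Nat) => Nat) b (fun (i : Nat) => fun (a : Nat) => succ a) 0) 1))))))))
  ~> succ (succ (succ (succ (succ (succ (succ (succ (elimNat (fun (b : Nat) => Nat) 1 (fun (α : Nat) => fun (i : Nat) => succ i) 0))))))))
  ~> 9
inferred type:
  Nat


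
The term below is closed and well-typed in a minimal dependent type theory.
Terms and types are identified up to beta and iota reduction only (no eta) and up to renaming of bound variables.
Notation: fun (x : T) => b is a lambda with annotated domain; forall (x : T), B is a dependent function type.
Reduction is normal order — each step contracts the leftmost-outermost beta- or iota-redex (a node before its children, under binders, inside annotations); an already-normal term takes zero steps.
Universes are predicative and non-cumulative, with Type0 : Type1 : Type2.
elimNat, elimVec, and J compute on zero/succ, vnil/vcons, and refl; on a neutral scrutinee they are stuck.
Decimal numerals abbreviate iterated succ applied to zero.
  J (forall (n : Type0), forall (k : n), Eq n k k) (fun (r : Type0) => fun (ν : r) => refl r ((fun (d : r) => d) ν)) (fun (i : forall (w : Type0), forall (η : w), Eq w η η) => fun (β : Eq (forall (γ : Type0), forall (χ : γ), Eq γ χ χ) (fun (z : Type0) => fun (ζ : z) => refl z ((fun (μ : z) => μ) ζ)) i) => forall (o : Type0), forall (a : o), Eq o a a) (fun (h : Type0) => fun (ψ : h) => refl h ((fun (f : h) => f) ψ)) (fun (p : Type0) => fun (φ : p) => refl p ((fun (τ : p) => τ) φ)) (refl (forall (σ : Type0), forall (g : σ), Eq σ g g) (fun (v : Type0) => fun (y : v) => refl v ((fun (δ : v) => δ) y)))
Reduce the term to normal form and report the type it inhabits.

reduced normal form:
  fun (n : Type0) => fun (k : n) => refl n k
inferred type:
  forall (n : Type0), forall (k : n), Eq n k k
observation: contracting a J iota-redex first, the term normalizes in 2 steps.


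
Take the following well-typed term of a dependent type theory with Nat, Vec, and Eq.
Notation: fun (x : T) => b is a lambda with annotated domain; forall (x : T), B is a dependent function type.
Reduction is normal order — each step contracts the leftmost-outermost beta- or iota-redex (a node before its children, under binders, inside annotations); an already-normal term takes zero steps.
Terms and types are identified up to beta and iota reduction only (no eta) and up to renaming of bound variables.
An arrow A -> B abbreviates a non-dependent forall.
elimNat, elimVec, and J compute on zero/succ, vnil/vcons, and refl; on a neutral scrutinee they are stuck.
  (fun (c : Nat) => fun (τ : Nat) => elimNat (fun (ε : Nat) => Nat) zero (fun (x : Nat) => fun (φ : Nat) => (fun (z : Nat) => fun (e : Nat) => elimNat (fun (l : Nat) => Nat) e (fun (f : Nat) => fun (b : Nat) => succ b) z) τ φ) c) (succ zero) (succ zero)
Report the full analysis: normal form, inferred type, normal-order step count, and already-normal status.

reduced normal form:
  succ zero
the term's type:
  Nat
normal-order step count: 12
started in normal form: no
first contracted redex: a beta-redex


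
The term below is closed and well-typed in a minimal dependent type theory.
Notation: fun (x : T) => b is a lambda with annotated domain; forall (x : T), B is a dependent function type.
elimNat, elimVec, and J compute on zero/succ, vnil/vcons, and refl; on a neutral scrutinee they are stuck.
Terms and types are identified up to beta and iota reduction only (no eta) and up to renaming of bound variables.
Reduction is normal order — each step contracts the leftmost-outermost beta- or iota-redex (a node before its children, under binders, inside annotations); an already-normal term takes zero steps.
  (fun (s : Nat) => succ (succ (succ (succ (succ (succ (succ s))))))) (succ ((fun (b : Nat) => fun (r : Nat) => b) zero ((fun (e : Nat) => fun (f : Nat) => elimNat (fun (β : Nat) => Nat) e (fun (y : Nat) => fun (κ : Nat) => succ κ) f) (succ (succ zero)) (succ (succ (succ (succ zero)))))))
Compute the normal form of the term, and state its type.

reduced normal form:
  succ (succ (succ (succ (succ (succ (succ (succ zero)))))))
the term's type:
  Nat
observation: the first redex contracted is a beta-redex; the normal form is reached in 3 normal-order steps.


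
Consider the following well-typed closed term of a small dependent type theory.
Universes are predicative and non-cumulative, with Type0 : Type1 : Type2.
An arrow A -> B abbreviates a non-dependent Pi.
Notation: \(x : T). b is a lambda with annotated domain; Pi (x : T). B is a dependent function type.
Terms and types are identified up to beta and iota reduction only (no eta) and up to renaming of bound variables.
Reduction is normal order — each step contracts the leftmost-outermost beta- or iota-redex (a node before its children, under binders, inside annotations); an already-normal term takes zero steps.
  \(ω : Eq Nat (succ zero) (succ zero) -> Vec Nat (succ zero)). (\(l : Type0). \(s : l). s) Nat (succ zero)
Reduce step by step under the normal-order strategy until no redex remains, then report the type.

normal-order reduction:
  \(ω : Eq Nat (succ zero) (succ zero) -> Vec Nat (succ zero)). (\(l : Type0). \(s : l). s) Nat (succ zero)
  ~> \(ω : Eq Nat (succ zero) (succ zero) -> Vec Nat (succ zero)). (\(l : Nat). l) (succ zero)
  ~> \(ω : Eq Nat (succ zero) (succ zero) -> Vec Nat (succ zero)). succ zero
type:
  (Eq Nat (succ zero) (succ zero) -> Vec Nat (succ zero)) -> Nat
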